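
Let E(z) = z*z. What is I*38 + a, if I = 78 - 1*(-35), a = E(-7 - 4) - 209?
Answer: 4206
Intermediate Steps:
E(z) = z²
a = -88 (a = (-7 - 4)² - 209 = (-11)² - 209 = 121 - 209 = -88)
I = 113 (I = 78 + 35 = 113)
I*38 + a = 113*38 - 88 = 4294 - 88 = 4206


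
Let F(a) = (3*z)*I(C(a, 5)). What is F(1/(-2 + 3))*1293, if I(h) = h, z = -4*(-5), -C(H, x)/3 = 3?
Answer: -698220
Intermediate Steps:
C(H, x) = -9 (C(H, x) = -3*3 = -9)
z = 20
F(a) = -540 (F(a) = (3*20)*(-9) = 60*(-9) = -540)
F(1/(-2 + 3))*1293 = -540*1293 = -698220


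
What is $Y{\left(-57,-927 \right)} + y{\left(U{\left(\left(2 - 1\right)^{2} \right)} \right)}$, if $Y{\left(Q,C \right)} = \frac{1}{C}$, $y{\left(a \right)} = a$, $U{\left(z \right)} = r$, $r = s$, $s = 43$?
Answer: $\frac{39860}{927} \approx 42.999$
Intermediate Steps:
$r = 43$
$U{\left(z \right)} = 43$
$Y{\left(-57,-927 \right)} + y{\left(U{\left(\left(2 - 1\right)^{2} \right)} \right)} = \frac{1}{-927} + 43 = - \frac{1}{927} + 43 = \frac{39860}{927}$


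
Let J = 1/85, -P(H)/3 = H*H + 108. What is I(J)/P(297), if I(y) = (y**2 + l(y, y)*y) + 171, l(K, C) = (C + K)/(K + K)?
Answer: -1235561/1914270975 ≈ -0.00064545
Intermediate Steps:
l(K, C) = (C + K)/(2*K) (l(K, C) = (C + K)/((2*K)) = (C + K)*(1/(2*K)) = (C + K)/(2*K))
P(H) = -324 - 3*H**2 (P(H) = -3*(H*H + 108) = -3*(H**2 + 108) = -3*(108 + H**2) = -324 - 3*H**2)
J = 1/85 ≈ 0.011765
I(y) = 171 + y + y**2 (I(y) = (y**2 + ((y + y)/(2*y))*y) + 171 = (y**2 + ((2*y)/(2*y))*y) + 171 = (y**2 + 1*y) + 171 = (y**2 + y) + 171 = (y + y**2) + 171 = 171 + y + y**2)
I(J)/P(297) = (171 + 1/85 + (1/85)**2)/(-324 - 3*297**2) = (171 + 1/85 + 1/7225)/(-324 - 3*88209) = 1235561/(7225*(-324 - 264627)) = (1235561/7225)/(-264951) = (1235561/7225)*(-1/264951) = -1235561/1914270975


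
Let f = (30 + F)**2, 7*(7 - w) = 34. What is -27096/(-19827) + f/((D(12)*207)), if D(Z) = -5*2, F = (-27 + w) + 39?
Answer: 31675759/74483430 ≈ 0.42527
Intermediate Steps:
w = 15/7 (w = 7 - 1/7*34 = 7 - 34/7 = 15/7 ≈ 2.1429)
F = 99/7 (F = (-27 + 15/7) + 39 = -174/7 + 39 = 99/7 ≈ 14.143)
D(Z) = -10
f = 95481/49 (f = (30 + 99/7)**2 = (309/7)**2 = 95481/49 ≈ 1948.6)
-27096/(-19827) + f/((D(12)*207)) = -27096/(-19827) + 95481/(49*((-10*207))) = -27096*(-1/19827) + (95481/49)/(-2070) = 9032/6609 + (95481/49)*(-1/2070) = 9032/6609 - 10609/11270 = 31675759/74483430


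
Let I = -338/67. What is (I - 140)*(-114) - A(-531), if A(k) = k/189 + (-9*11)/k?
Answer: 1372846378/83013 ≈ 16538.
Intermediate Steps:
I = -338/67 (I = -338*1/67 = -338/67 ≈ -5.0448)
A(k) = -99/k + k/189 (A(k) = k*(1/189) - 99/k = k/189 - 99/k = -99/k + k/189)
(I - 140)*(-114) - A(-531) = (-338/67 - 140)*(-114) - (-99/(-531) + (1/189)*(-531)) = -9718/67*(-114) - (-99*(-1/531) - 59/21) = 1107852/67 - (11/59 - 59/21) = 1107852/67 - 1*(-3250/1239) = 1107852/67 + 3250/1239 = 1372846378/83013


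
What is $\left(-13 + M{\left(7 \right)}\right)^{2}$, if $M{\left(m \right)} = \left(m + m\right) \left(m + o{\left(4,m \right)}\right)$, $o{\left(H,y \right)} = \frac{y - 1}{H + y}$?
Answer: $\frac{1038361}{121} \approx 8581.5$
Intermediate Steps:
$o{\left(H,y \right)} = \frac{-1 + y}{H + y}$
$M{\left(m \right)} = 2 m \left(m + \frac{-1 + m}{4 + m}\right)$ ($M{\left(m \right)} = \left(m + m\right) \left(m + \frac{-1 + m}{4 + m}\right) = 2 m \left(m + \frac{-1 + m}{4 + m}\right)$)
$\left(-13 + M{\left(7 \right)}\right)^{2} = \left(-13 + 2 \cdot 7 \frac{1}{4 + 7} \left(-1 + 7 + 7 \left(4 + 7\right)\right)\right)^{2} = \left(-13 + 2 \cdot 7 \cdot \frac{1}{11} \left(-1 + 7 + 7 \cdot 11\right)\right)^{2} = \left(-13 + 2 \cdot 7 \cdot \frac{1}{11} \left(-1 + 7 + 77\right)\right)^{2} = \left(-13 + 2 \cdot 7 \cdot \frac{1}{11} \cdot 83\right)^{2} = \left(-13 + \frac{1162}{11}\right)^{2} = \left(\frac{1019}{11}\right)^{2} = \frac{1038361}{121}$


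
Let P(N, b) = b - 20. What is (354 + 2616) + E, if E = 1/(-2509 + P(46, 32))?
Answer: 7416089/2497 ≈ 2970.0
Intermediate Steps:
P(N, b) = -20 + b
E = -1/2497 (E = 1/(-2509 + (-20 + 32)) = 1/(-2509 + 12) = 1/(-2497) = -1/2497 ≈ -0.00040048)
(354 + 2616) + E = (354 + 2616) - 1/2497 = 2970 - 1/2497 = 7416089/2497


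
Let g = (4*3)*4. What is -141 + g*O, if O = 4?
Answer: 51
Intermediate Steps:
g = 48 (g = 12*4 = 48)
-141 + g*O = -141 + 48*4 = -141 + 192 = 51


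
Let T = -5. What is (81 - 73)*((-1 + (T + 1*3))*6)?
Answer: -144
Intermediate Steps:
(81 - 73)*((-1 + (T + 1*3))*6) = (81 - 73)*((-1 + (-5 + 1*3))*6) = 8*((-1 + (-5 + 3))*6) = 8*((-1 - 2)*6) = 8*(-3*6) = 8*(-18) = -144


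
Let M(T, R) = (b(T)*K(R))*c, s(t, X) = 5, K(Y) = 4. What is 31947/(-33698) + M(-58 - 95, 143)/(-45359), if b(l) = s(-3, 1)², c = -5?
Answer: -1432234973/1528507582 ≈ -0.93702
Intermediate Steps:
b(l) = 25 (b(l) = 5² = 25)
M(T, R) = -500 (M(T, R) = (25*4)*(-5) = 100*(-5) = -500)
31947/(-33698) + M(-58 - 95, 143)/(-45359) = 31947/(-33698) - 500/(-45359) = 31947*(-1/33698) - 500*(-1/45359) = -31947/33698 + 500/45359 = -1432234973/1528507582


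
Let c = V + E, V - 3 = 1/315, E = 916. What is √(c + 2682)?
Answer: 2*√9925265/105 ≈ 60.008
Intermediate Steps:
V = 946/315 (V = 3 + 1/315 = 946/315 ≈ 3.0032)
c = 289486/315 (c = 946/315 + 916 = 289486/315 ≈ 919.00)
√(c + 2682) = √(289486/315 + 2682) = √(1134316/315) = 2*√9925265/105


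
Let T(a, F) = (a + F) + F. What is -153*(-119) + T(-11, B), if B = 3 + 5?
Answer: 18212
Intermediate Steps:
B = 8
T(a, F) = a + 2*F (T(a, F) = (F + a) + F = a + 2*F)
-153*(-119) + T(-11, B) = -153*(-119) + (-11 + 2*8) = 18207 + (-11 + 16) = 18207 + 5 = 18212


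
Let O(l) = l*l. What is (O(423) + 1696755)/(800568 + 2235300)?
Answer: 156307/252989 ≈ 0.61784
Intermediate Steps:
O(l) = l²
(O(423) + 1696755)/(800568 + 2235300) = (423² + 1696755)/(800568 + 2235300) = (178929 + 1696755)/3035868 = 1875684*(1/3035868) = 156307/252989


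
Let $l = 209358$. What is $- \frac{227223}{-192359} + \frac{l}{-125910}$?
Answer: $- \frac{647902644}{1345551205} \approx -0.48151$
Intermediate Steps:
$- \frac{227223}{-192359} + \frac{l}{-125910} = - \frac{227223}{-192359} + \frac{209358}{-125910} = \left(-227223\right) \left(- \frac{1}{192359}\right) + 209358 \left(- \frac{1}{125910}\right) = \frac{227223}{192359} - \frac{11631}{6995} = - \frac{647902644}{1345551205}$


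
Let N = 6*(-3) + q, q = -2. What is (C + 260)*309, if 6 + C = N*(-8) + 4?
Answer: 129162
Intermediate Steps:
N = -20 (N = 6*(-3) - 2 = -18 - 2 = -20)
C = 158 (C = -6 + (-20*(-8) + 4) = -6 + (160 + 4) = -6 + 164 = 158)
(C + 260)*309 = (158 + 260)*309 = 418*309 = 129162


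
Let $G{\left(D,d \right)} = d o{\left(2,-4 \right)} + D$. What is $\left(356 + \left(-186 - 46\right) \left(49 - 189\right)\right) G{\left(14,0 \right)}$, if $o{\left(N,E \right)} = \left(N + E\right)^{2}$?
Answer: $459704$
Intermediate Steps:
$o{\left(N,E \right)} = \left(E + N\right)^{2}$
$G{\left(D,d \right)} = D + 4 d$ ($G{\left(D,d \right)} = d \left(-4 + 2\right)^{2} + D = d \left(-2\right)^{2} + D = d 4 + D = 4 d + D = D + 4 d$)
$\left(356 + \left(-186 - 46\right) \left(49 - 189\right)\right) G{\left(14,0 \right)} = \left(356 + \left(-186 - 46\right) \left(49 - 189\right)\right) \left(14 + 4 \cdot 0\right) = \left(356 - -32480\right) \left(14 + 0\right) = \left(356 + 32480\right) 14 = 32836 \cdot 14 = 459704$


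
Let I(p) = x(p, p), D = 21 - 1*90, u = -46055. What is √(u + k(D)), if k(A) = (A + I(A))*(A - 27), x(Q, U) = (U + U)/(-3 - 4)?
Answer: I*√2024855/7 ≈ 203.28*I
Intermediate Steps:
x(Q, U) = -2*U/7 (x(Q, U) = (2*U)/(-7) = (2*U)*(-⅐) = -2*U/7)
D = -69 (D = 21 - 90 = -69)
I(p) = -2*p/7
k(A) = 5*A*(-27 + A)/7 (k(A) = (A - 2*A/7)*(A - 27) = (5*A/7)*(-27 + A) = 5*A*(-27 + A)/7)
√(u + k(D)) = √(-46055 + (5/7)*(-69)*(-27 - 69)) = √(-46055 + (5/7)*(-69)*(-96)) = √(-46055 + 33120/7) = √(-289265/7) = I*√2024855/7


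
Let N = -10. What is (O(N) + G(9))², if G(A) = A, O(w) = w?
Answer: 1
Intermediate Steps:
(O(N) + G(9))² = (-10 + 9)² = (-1)² = 1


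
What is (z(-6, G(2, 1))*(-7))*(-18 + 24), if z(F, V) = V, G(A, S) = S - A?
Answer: 42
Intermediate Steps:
(z(-6, G(2, 1))*(-7))*(-18 + 24) = ((1 - 1*2)*(-7))*(-18 + 24) = ((1 - 2)*(-7))*6 = -1*(-7)*6 = 7*6 = 42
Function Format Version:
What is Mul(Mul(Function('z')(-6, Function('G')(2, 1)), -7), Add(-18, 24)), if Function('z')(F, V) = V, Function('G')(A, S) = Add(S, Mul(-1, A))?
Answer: 42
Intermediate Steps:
Mul(Mul(Function('z')(-6, Function('G')(2, 1)), -7), Add(-18, 24)) = Mul(Mul(Add(1, Mul(-1, 2)), -7), Add(-18, 24)) = Mul(Mul(Add(1, -2), -7), 6) = Mul(Mul(-1, -7), 6) = Mul(7, 6) = 42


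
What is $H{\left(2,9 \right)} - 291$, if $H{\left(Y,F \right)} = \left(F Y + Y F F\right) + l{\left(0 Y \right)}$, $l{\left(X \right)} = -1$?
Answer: $-112$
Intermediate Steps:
$H{\left(Y,F \right)} = -1 + F Y + Y F^{2}$ ($H{\left(Y,F \right)} = \left(F Y + Y F F\right) - 1 = \left(F Y + F Y F\right) - 1 = \left(F Y + Y F^{2}\right) - 1 = -1 + F Y + Y F^{2}$)
$H{\left(2,9 \right)} - 291 = \left(-1 + 9 \cdot 2 + 2 \cdot 9^{2}\right) - 291 = \left(-1 + 18 + 2 \cdot 81\right) - 291 = \left(-1 + 18 + 162\right) - 291 = 179 - 291 = -112$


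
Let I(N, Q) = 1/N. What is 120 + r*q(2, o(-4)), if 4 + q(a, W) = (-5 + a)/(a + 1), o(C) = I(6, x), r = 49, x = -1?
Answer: -125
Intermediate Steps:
o(C) = ⅙ (o(C) = 1/6 = ⅙)
q(a, W) = -4 + (-5 + a)/(1 + a) (q(a, W) = -4 + (-5 + a)/(a + 1) = -4 + (-5 + a)/(1 + a))
120 + r*q(2, o(-4)) = 120 + 49*(3*(-3 - 1*2)/(1 + 2)) = 120 + 49*(3*(-3 - 2)/3) = 120 + 49*(3*(⅓)*(-5)) = 120 + 49*(-5) = 120 - 245 = -125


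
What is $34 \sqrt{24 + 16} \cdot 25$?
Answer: $1700 \sqrt{10} \approx 5375.9$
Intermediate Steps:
$34 \sqrt{24 + 16} \cdot 25 = 34 \sqrt{40} \cdot 25 = 34 \cdot 2 \sqrt{10} \cdot 25 = 68 \sqrt{10} \cdot 25 = 1700 \sqrt{10}$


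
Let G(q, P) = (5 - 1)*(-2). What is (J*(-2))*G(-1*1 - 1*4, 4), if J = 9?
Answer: 144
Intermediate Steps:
G(q, P) = -8 (G(q, P) = 4*(-2) = -8)
(J*(-2))*G(-1*1 - 1*4, 4) = (9*(-2))*(-8) = -18*(-8) = 144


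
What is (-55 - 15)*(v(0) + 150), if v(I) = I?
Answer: -10500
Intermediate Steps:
(-55 - 15)*(v(0) + 150) = (-55 - 15)*(0 + 150) = -70*150 = -10500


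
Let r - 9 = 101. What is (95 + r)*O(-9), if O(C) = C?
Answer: -1845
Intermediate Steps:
r = 110 (r = 9 + 101 = 110)
(95 + r)*O(-9) = (95 + 110)*(-9) = 205*(-9) = -1845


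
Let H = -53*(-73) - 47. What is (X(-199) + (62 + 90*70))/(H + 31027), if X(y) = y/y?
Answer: 6363/34849 ≈ 0.18259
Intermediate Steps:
X(y) = 1
H = 3822 (H = 3869 - 47 = 3822)
(X(-199) + (62 + 90*70))/(H + 31027) = (1 + (62 + 90*70))/(3822 + 31027) = (1 + (62 + 6300))/34849 = (1 + 6362)*(1/34849) = 6363*(1/34849) = 6363/34849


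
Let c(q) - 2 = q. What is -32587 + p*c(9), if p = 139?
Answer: -31058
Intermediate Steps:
c(q) = 2 + q
-32587 + p*c(9) = -32587 + 139*(2 + 9) = -32587 + 139*11 = -32587 + 1529 = -31058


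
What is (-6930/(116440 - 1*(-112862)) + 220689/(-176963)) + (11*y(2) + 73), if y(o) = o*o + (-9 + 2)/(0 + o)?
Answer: 348171094297/4508663314 ≈ 77.223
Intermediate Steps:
y(o) = o² - 7/o
(-6930/(116440 - 1*(-112862)) + 220689/(-176963)) + (11*y(2) + 73) = (-6930/(116440 - 1*(-112862)) + 220689/(-176963)) + (11*((-7 + 2³)/2) + 73) = (-6930/(116440 + 112862) + 220689*(-1/176963)) + (11*((-7 + 8)/2) + 73) = (-6930/229302 - 220689/176963) + (11*((½)*1) + 73) = (-6930*1/229302 - 220689/176963) + (11*(½) + 73) = (-385/12739 - 220689/176963) + (11/2 + 73) = -2879487926/2254331657 + 157/2 = 348171094297/4508663314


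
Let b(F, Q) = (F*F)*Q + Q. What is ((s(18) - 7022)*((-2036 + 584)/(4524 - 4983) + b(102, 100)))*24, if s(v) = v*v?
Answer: -501788893568/3 ≈ -1.6726e+11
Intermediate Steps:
b(F, Q) = Q + Q*F² (b(F, Q) = F²*Q + Q = Q*F² + Q = Q + Q*F²)
s(v) = v²
((s(18) - 7022)*((-2036 + 584)/(4524 - 4983) + b(102, 100)))*24 = ((18² - 7022)*((-2036 + 584)/(4524 - 4983) + 100*(1 + 102²)))*24 = ((324 - 7022)*(-1452/(-459) + 100*(1 + 10404)))*24 = -6698*(-1452*(-1/459) + 100*10405)*24 = -6698*(484/153 + 1040500)*24 = -6698*159196984/153*24 = -62723611696/9*24 = -501788893568/3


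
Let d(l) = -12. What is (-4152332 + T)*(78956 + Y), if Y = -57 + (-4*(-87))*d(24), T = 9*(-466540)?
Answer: -624026119816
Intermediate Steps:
T = -4198860
Y = -4233 (Y = -57 - 4*(-87)*(-12) = -57 + 348*(-12) = -57 - 4176 = -4233)
(-4152332 + T)*(78956 + Y) = (-4152332 - 4198860)*(78956 - 4233) = -8351192*74723 = -624026119816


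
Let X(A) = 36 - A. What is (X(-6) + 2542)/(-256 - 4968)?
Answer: -323/653 ≈ -0.49464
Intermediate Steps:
(X(-6) + 2542)/(-256 - 4968) = ((36 - 1*(-6)) + 2542)/(-256 - 4968) = ((36 + 6) + 2542)/(-5224) = (42 + 2542)*(-1/5224) = 2584*(-1/5224) = -323/653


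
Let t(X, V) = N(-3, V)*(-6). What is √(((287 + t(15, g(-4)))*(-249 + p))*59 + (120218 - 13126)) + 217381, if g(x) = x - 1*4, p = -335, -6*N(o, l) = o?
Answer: 217381 + 2*I*√2419603 ≈ 2.1738e+5 + 3111.0*I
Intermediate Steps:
N(o, l) = -o/6
g(x) = -4 + x (g(x) = x - 4 = -4 + x)
t(X, V) = -3 (t(X, V) = -⅙*(-3)*(-6) = (½)*(-6) = -3)
√(((287 + t(15, g(-4)))*(-249 + p))*59 + (120218 - 13126)) + 217381 = √(((287 - 3)*(-249 - 335))*59 + (120218 - 13126)) + 217381 = √((284*(-584))*59 + 107092) + 217381 = √(-165856*59 + 107092) + 217381 = √(-9785504 + 107092) + 217381 = √(-9678412) + 217381 = 2*I*√2419603 + 217381 = 217381 + 2*I*√2419603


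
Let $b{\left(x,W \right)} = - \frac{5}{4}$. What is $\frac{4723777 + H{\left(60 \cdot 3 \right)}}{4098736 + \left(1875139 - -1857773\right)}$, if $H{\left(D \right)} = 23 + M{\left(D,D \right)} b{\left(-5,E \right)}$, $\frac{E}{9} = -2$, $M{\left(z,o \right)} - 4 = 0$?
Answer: $\frac{4723795}{7831648} \approx 0.60317$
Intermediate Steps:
$M{\left(z,o \right)} = 4$ ($M{\left(z,o \right)} = 4 + 0 = 4$)
$E = -18$ ($E = 9 \left(-2\right) = -18$)
$b{\left(x,W \right)} = - \frac{5}{4}$ ($b{\left(x,W \right)} = \left(-5\right) \frac{1}{4} = - \frac{5}{4}$)
$H{\left(D \right)} = 18$ ($H{\left(D \right)} = 23 + 4 \left(- \frac{5}{4}\right) = 23 - 5 = 18$)
$\frac{4723777 + H{\left(60 \cdot 3 \right)}}{4098736 + \left(1875139 - -1857773\right)} = \frac{4723777 + 18}{4098736 + \left(1875139 - -1857773\right)} = \frac{4723795}{4098736 + \left(1875139 + 1857773\right)} = \frac{4723795}{4098736 + 3732912} = \frac{4723795}{7831648}$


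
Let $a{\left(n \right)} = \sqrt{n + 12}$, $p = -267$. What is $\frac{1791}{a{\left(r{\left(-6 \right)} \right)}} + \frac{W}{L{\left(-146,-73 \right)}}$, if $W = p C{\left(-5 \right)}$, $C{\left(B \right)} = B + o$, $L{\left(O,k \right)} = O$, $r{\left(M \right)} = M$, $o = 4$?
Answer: $- \frac{267}{146} + \frac{597 \sqrt{6}}{2} \approx 729.34$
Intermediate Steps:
$a{\left(n \right)} = \sqrt{12 + n}$
$C{\left(B \right)} = 4 + B$ ($C{\left(B \right)} = B + 4 = 4 + B$)
$W = 267$ ($W = - 267 \left(4 - 5\right) = \left(-267\right) \left(-1\right) = 267$)
$\frac{1791}{a{\left(r{\left(-6 \right)} \right)}} + \frac{W}{L{\left(-146,-73 \right)}} = \frac{1791}{\sqrt{12 - 6}} + \frac{267}{-146} = \frac{1791}{\sqrt{6}} + 267 \left(- \frac{1}{146}\right) = 1791 \frac{\sqrt{6}}{6} - \frac{267}{146} = \frac{597 \sqrt{6}}{2} - \frac{267}{146} = - \frac{267}{146} + \frac{597 \sqrt{6}}{2}$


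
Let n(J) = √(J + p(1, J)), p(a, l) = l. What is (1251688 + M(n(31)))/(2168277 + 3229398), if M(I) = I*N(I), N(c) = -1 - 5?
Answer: 1251688/5397675 - 2*√62/1799225 ≈ 0.23189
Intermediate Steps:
N(c) = -6
n(J) = √2*√J (n(J) = √(J + J) = √(2*J) = √2*√J)
M(I) = -6*I (M(I) = I*(-6) = -6*I)
(1251688 + M(n(31)))/(2168277 + 3229398) = (1251688 - 6*√2*√31)/(2168277 + 3229398) = (1251688 - 6*√62)/5397675 = (1251688 - 6*√62)*(1/5397675) = 1251688/5397675 - 2*√62/1799225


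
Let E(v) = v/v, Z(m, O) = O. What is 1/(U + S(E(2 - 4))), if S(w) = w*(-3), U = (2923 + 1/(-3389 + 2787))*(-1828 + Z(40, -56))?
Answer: -301/1657586493 ≈ -1.8159e-7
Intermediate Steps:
E(v) = 1
U = -1657585590/301 (U = (2923 + 1/(-3389 + 2787))*(-1828 - 56) = (2923 + 1/(-602))*(-1884) = (2923 - 1/602)*(-1884) = (1759645/602)*(-1884) = -1657585590/301 ≈ -5.5069e+6)
S(w) = -3*w
1/(U + S(E(2 - 4))) = 1/(-1657585590/301 - 3*1) = 1/(-1657585590/301 - 3) = 1/(-1657586493/301) = -301/1657586493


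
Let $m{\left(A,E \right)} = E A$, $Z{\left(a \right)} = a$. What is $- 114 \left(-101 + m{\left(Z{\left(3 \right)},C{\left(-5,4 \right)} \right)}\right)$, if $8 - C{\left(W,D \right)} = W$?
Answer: $7068$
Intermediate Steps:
$C{\left(W,D \right)} = 8 - W$
$m{\left(A,E \right)} = A E$
$- 114 \left(-101 + m{\left(Z{\left(3 \right)},C{\left(-5,4 \right)} \right)}\right) = - 114 \left(-101 + 3 \left(8 - -5\right)\right) = - 114 \left(-101 + 3 \left(8 + 5\right)\right) = - 114 \left(-101 + 3 \cdot 13\right) = - 114 \left(-101 + 39\right) = \left(-114\right) \left(-62\right) = 7068$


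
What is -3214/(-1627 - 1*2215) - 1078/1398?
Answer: 87874/1342779 ≈ 0.065442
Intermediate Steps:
-3214/(-1627 - 1*2215) - 1078/1398 = -3214/(-1627 - 2215) - 1078*1/1398 = -3214/(-3842) - 539/699 = -3214*(-1/3842) - 539/699 = 1607/1921 - 539/699 = 87874/1342779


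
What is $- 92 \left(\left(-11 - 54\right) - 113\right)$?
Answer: $16376$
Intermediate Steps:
$- 92 \left(\left(-11 - 54\right) - 113\right) = - 92 \left(-65 - 113\right) = \left(-92\right) \left(-178\right) = 16376$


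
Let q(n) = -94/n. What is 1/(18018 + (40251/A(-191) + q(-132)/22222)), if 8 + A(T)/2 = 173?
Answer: 7333260/133025136637 ≈ 5.5127e-5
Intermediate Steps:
A(T) = 330 (A(T) = -16 + 2*173 = -16 + 346 = 330)
1/(18018 + (40251/A(-191) + q(-132)/22222)) = 1/(18018 + (40251/330 - 94/(-132)/22222)) = 1/(18018 + (40251*(1/330) - 94*(-1/132)*(1/22222))) = 1/(18018 + (13417/110 + (47/66)*(1/22222))) = 1/(18018 + (13417/110 + 47/1466652)) = 1/(18018 + 894457957/7333260) = 1/(133025136637/7333260) = 7333260/133025136637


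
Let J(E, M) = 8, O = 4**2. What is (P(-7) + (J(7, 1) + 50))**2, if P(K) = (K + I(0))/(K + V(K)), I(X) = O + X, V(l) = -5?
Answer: 52441/16 ≈ 3277.6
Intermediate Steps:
O = 16
I(X) = 16 + X
P(K) = (16 + K)/(-5 + K) (P(K) = (K + (16 + 0))/(K - 5) = (K + 16)/(-5 + K) = (16 + K)/(-5 + K))
(P(-7) + (J(7, 1) + 50))**2 = ((16 - 7)/(-5 - 7) + (8 + 50))**2 = (9/(-12) + 58)**2 = (-1/12*9 + 58)**2 = (-3/4 + 58)**2 = (229/4)**2 = 52441/16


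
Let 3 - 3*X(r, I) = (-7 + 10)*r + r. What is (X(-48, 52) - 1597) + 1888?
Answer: 356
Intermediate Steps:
X(r, I) = 1 - 4*r/3 (X(r, I) = 1 - ((-7 + 10)*r + r)/3 = 1 - (3*r + r)/3 = 1 - 4*r/3)
(X(-48, 52) - 1597) + 1888 = ((1 - 4/3*(-48)) - 1597) + 1888 = ((1 + 64) - 1597) + 1888 = (65 - 1597) + 1888 = -1532 + 1888 = 356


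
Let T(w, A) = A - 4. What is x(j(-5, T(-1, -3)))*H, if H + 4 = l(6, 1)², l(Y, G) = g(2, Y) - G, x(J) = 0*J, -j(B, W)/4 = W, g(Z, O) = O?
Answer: 0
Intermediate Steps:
T(w, A) = -4 + A
j(B, W) = -4*W
x(J) = 0
l(Y, G) = Y - G
H = 21 (H = -4 + (6 - 1*1)² = -4 + (6 - 1)² = -4 + 5² = -4 + 25 = 21)
x(j(-5, T(-1, -3)))*H = 0*21 = 0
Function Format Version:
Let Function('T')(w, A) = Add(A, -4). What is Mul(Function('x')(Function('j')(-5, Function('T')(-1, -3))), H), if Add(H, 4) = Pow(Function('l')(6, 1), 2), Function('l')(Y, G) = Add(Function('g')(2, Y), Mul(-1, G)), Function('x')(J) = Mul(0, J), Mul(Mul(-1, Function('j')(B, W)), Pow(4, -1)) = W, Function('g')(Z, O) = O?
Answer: 0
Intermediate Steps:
Function('T')(w, A) = Add(-4, A)
Function('j')(B, W) = Mul(-4, W)
Function('x')(J) = 0
Function('l')(Y, G) = Add(Y, Mul(-1, G))
H = 21 (H = Add(-4, Pow(Add(6, Mul(-1, 1)), 2)) = Add(-4, Pow(Add(6, -1), 2)) = Add(-4, Pow(5, 2)) = Add(-4, 25) = 21)
Mul(Function('x')(Function('j')(-5, Function('T')(-1, -3))), H) = Mul(0, 21) = 0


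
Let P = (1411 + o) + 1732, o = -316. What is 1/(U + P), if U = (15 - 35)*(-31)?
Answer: 1/3447 ≈ 0.00029011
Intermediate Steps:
P = 2827 (P = (1411 - 316) + 1732 = 1095 + 1732 = 2827)
U = 620 (U = -20*(-31) = 620)
1/(U + P) = 1/(620 + 2827) = 1/3447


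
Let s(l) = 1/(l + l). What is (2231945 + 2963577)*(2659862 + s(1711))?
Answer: 23644944704054165/1711 ≈ 1.3819e+13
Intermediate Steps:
s(l) = 1/(2*l)
(2231945 + 2963577)*(2659862 + s(1711)) = (2231945 + 2963577)*(2659862 + (½)/1711) = 5195522*(2659862 + (½)*(1/1711)) = 5195522*(2659862 + 1/3422) = 5195522*(9102047765/3422) = 23644944704054165/1711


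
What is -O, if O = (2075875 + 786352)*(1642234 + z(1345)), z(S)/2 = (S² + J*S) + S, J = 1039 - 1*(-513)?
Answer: -27013280540858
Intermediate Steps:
J = 1552 (J = 1039 + 513 = 1552)
z(S) = 2*S² + 3106*S (z(S) = 2*((S² + 1552*S) + S) = 2*(S² + 1553*S) = 2*S² + 3106*S)
O = 27013280540858 (O = (2075875 + 786352)*(1642234 + 2*1345*(1553 + 1345)) = 2862227*(1642234 + 2*1345*2898) = 2862227*(1642234 + 7795620) = 2862227*9437854 = 27013280540858)
-O = -1*27013280540858 = -27013280540858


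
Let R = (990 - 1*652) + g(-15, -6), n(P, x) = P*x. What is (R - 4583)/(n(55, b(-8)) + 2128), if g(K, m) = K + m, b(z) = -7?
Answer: -1422/581 ≈ -2.4475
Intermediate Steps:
R = 317 (R = (990 - 1*652) + (-15 - 6) = (990 - 652) - 21 = 338 - 21 = 317)
(R - 4583)/(n(55, b(-8)) + 2128) = (317 - 4583)/(55*(-7) + 2128) = -4266/(-385 + 2128) = -4266/1743 = -4266*1/1743 = -1422/581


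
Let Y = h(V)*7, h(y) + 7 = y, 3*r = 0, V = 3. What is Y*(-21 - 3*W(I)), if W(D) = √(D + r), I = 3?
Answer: 588 + 84*√3 ≈ 733.49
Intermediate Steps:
r = 0 (r = (⅓)*0 = 0)
h(y) = -7 + y
W(D) = √D (W(D) = √(D + 0) = √D)
Y = -28 (Y = (-7 + 3)*7 = -4*7 = -28)
Y*(-21 - 3*W(I)) = -28*(-21 - 3*√3) = 588 + 84*√3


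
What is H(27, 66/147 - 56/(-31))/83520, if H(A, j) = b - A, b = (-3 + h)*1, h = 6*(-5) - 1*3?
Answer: -7/9280 ≈ -0.00075431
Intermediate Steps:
h = -33 (h = -30 - 3 = -33)
b = -36 (b = (-3 - 33)*1 = -36*1 = -36)
H(A, j) = -36 - A
H(27, 66/147 - 56/(-31))/83520 = (-36 - 1*27)/83520 = (-36 - 27)*(1/83520) = -63*1/83520 = -7/9280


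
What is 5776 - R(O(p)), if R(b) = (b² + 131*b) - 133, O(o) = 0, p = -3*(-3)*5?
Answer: 5909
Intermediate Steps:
p = 45 (p = 9*5 = 45)
R(b) = -133 + b² + 131*b
5776 - R(O(p)) = 5776 - (-133 + 0² + 131*0) = 5776 - (-133 + 0 + 0) = 5776 - 1*(-133) = 5776 + 133 = 5909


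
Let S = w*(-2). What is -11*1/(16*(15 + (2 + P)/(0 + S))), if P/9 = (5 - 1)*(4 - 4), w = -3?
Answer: -33/736 ≈ -0.044837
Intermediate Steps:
P = 0 (P = 9*((5 - 1)*(4 - 4)) = 9*(4*0) = 9*0 = 0)
S = 6 (S = -3*(-2) = 6)
-11*1/(16*(15 + (2 + P)/(0 + S))) = -11*1/(16*(15 + (2 + 0)/(0 + 6))) = -11*1/(16*(15 + 2/6)) = -11*1/(16*(15 + 2*(1/6))) = -11*1/(16*(15 + 1/3)) = -11/(16*(46/3)) = -11/736/3 = -11*3/736 = -33/736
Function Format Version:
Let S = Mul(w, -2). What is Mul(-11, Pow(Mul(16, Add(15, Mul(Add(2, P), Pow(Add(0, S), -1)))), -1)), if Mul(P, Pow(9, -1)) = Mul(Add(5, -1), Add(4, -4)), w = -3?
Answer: Rational(-33, 736) ≈ -0.044837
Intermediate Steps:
P = 0 (P = Mul(9, Mul(Add(5, -1), Add(4, -4))) = Mul(9, Mul(4, 0)) = Mul(9, 0) = 0)
S = 6 (S = Mul(-3, -2) = 6)
Mul(-11, Pow(Mul(16, Add(15, Mul(Add(2, P), Pow(Add(0, S), -1)))), -1)) = Mul(-11, Pow(Mul(16, Add(15, Mul(Add(2, 0), Pow(Add(0, 6), -1)))), -1)) = Mul(-11, Pow(Mul(16, Add(15, Mul(2, Pow(6, -1)))), -1)) = Mul(-11, Pow(Mul(16, Add(15, Mul(2, Rational(1, 6)))), -1)) = Mul(-11, Pow(Mul(16, Add(15, Rational(1, 3))), -1)) = Mul(-11, Pow(Mul(16, Rational(46, 3)), -1)) = Mul(-11, Pow(Rational(736, 3), -1)) = Mul(-11, Rational(3, 736)) = Rational(-33, 736)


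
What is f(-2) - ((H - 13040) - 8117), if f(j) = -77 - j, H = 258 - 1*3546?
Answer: 24370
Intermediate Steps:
H = -3288 (H = 258 - 3546 = -3288)
f(-2) - ((H - 13040) - 8117) = (-77 - 1*(-2)) - ((-3288 - 13040) - 8117) = (-77 + 2) - (-16328 - 8117) = -75 - 1*(-24445) = -75 + 24445 = 24370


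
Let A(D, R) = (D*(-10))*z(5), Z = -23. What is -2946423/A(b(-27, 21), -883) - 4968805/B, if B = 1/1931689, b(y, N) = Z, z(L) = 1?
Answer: -2207582774124773/230 ≈ -9.5982e+12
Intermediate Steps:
b(y, N) = -23
A(D, R) = -10*D (A(D, R) = (D*(-10))*1 = -10*D*1 = -10*D)
B = 1/1931689 ≈ 5.1768e-7
-2946423/A(b(-27, 21), -883) - 4968805/B = -2946423/((-10*(-23))) - 4968805/1/1931689 = -2946423/230 - 4968805*1931689 = -2946423*1/230 - 9598185961645 = -2946423/230 - 9598185961645 = -2207582774124773/230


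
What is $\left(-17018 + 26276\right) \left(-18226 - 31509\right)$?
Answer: $-460446630$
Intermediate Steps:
$\left(-17018 + 26276\right) \left(-18226 - 31509\right) = 9258 \left(-49735\right) = -460446630$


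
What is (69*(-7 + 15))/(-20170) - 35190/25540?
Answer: -36194019/25757090 ≈ -1.4052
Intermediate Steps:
(69*(-7 + 15))/(-20170) - 35190/25540 = (69*8)*(-1/20170) - 35190*1/25540 = 552*(-1/20170) - 3519/2554 = -276/10085 - 3519/2554 = -36194019/25757090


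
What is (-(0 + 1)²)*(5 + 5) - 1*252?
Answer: -262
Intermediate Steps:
(-(0 + 1)²)*(5 + 5) - 1*252 = -1*1²*10 - 252 = -1*1*10 - 252 = -1*10 - 252 = -10 - 252 = -262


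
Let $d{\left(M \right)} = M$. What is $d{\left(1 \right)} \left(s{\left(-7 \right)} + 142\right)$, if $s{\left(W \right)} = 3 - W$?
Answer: $152$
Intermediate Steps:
$d{\left(1 \right)} \left(s{\left(-7 \right)} + 142\right) = 1 \left(\left(3 - -7\right) + 142\right) = 1 \left(\left(3 + 7\right) + 142\right) = 1 \left(10 + 142\right) = 1 \cdot 152 = 152$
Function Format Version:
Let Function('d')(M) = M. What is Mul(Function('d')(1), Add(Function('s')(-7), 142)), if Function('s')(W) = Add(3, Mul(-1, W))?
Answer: 152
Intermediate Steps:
Mul(Function('d')(1), Add(Function('s')(-7), 142)) = Mul(1, Add(Add(3, Mul(-1, -7)), 142)) = Mul(1, Add(Add(3, 7), 142)) = Mul(1, Add(10, 142)) = Mul(1, 152) = 152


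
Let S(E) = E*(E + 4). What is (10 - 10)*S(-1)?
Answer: 0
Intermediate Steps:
S(E) = E*(4 + E)
(10 - 10)*S(-1) = (10 - 10)*(-(4 - 1)) = 0*(-1*3) = 0*(-3) = 0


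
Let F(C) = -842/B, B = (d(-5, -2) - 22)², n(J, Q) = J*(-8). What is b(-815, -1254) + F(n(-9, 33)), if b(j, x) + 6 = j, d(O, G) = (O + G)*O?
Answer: -139591/169 ≈ -825.98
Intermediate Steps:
d(O, G) = O*(G + O) (d(O, G) = (G + O)*O = O*(G + O))
n(J, Q) = -8*J
b(j, x) = -6 + j
B = 169 (B = (-5*(-2 - 5) - 22)² = (-5*(-7) - 22)² = (35 - 22)² = 13² = 169)
F(C) = -842/169
b(-815, -1254) + F(n(-9, 33)) = (-6 - 815) - 842/169 = -821 - 842/169 = -139591/169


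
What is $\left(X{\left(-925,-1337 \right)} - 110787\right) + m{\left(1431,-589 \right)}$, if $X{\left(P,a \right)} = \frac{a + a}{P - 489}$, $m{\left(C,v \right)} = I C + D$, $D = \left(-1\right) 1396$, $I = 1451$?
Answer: $\frac{198384189}{101} \approx 1.9642 \cdot 10^{6}$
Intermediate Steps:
$D = -1396$
$m{\left(C,v \right)} = -1396 + 1451 C$ ($m{\left(C,v \right)} = 1451 C - 1396 = -1396 + 1451 C$)
$X{\left(P,a \right)} = \frac{2 a}{-489 + P}$
$\left(X{\left(-925,-1337 \right)} - 110787\right) + m{\left(1431,-589 \right)} = \left(2 \left(-1337\right) \frac{1}{-489 - 925} - 110787\right) + \left(-1396 + 1451 \cdot 1431\right) = \left(2 \left(-1337\right) \frac{1}{-1414} - 110787\right) + \left(-1396 + 2076381\right) = \left(2 \left(-1337\right) \left(- \frac{1}{1414}\right) - 110787\right) + 2074985 = \left(\frac{191}{101} - 110787\right) + 2074985 = - \frac{11189296}{101} + 2074985 = \frac{198384189}{101}$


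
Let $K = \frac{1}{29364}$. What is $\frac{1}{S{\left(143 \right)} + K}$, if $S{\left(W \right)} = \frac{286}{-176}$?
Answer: $- \frac{58728}{95431} \approx -0.6154$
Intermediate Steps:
$S{\left(W \right)} = - \frac{13}{8}$ ($S{\left(W \right)} = 286 \left(- \frac{1}{176}\right) = - \frac{13}{8}$)
$K = \frac{1}{29364} \approx 3.4055 \cdot 10^{-5}$
$\frac{1}{S{\left(143 \right)} + K} = \frac{1}{- \frac{13}{8} + \frac{1}{29364}} = \frac{1}{- \frac{95431}{58728}} = - \frac{58728}{95431}$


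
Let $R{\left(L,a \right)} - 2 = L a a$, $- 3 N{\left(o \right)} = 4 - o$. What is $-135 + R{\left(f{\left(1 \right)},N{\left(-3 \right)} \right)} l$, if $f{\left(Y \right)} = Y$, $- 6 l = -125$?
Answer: $\frac{1085}{54} \approx 20.093$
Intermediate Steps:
$l = \frac{125}{6}$ ($l = \left(- \frac{1}{6}\right) \left(-125\right) = \frac{125}{6} \approx 20.833$)
$N{\left(o \right)} = - \frac{4}{3} + \frac{o}{3}$ ($N{\left(o \right)} = - \frac{4 - o}{3} = - \frac{4}{3} + \frac{o}{3}$)
$R{\left(L,a \right)} = 2 + L a^{2}$ ($R{\left(L,a \right)} = 2 + L a a = 2 + L a^{2}$)
$-135 + R{\left(f{\left(1 \right)},N{\left(-3 \right)} \right)} l = -135 + \left(2 + 1 \left(- \frac{4}{3} + \frac{1}{3} \left(-3\right)\right)^{2}\right) \frac{125}{6} = -135 + \left(2 + 1 \left(- \frac{4}{3} - 1\right)^{2}\right) \frac{125}{6} = -135 + \left(2 + 1 \left(- \frac{7}{3}\right)^{2}\right) \frac{125}{6} = -135 + \left(2 + 1 \cdot \frac{49}{9}\right) \frac{125}{6} = -135 + \left(2 + \frac{49}{9}\right) \frac{125}{6} = -135 + \frac{67}{9} \cdot \frac{125}{6} = -135 + \frac{8375}{54} = \frac{1085}{54}$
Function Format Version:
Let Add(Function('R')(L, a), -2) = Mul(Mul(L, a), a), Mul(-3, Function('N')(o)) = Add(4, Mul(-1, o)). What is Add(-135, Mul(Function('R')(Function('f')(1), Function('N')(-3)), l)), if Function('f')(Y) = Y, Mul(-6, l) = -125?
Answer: Rational(1085, 54) ≈ 20.093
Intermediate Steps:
l = Rational(125, 6) (l = Mul(Rational(-1, 6), -125) = Rational(125, 6) ≈ 20.833)
Function('N')(o) = Add(Rational(-4, 3), Mul(Rational(1, 3), o)) (Function('N')(o) = Mul(Rational(-1, 3), Add(4, Mul(-1, o))) = Add(Rational(-4, 3), Mul(Rational(1, 3), o)))
Function('R')(L, a) = Add(2, Mul(L, Pow(a, 2))) (Function('R')(L, a) = Add(2, Mul(Mul(L, a), a)) = Add(2, Mul(L, Pow(a, 2))))
Add(-135, Mul(Function('R')(Function('f')(1), Function('N')(-3)), l)) = Add(-135, Mul(Add(2, Mul(1, Pow(Add(Rational(-4, 3), Mul(Rational(1, 3), -3)), 2))), Rational(125, 6))) = Add(-135, Mul(Add(2, Mul(1, Pow(Add(Rational(-4, 3), -1), 2))), Rational(125, 6))) = Add(-135, Mul(Add(2, Mul(1, Pow(Rational(-7, 3), 2))), Rational(125, 6))) = Add(-135, Mul(Add(2, Mul(1, Rational(49, 9))), Rational(125, 6))) = Add(-135, Mul(Add(2, Rational(49, 9)), Rational(125, 6))) = Add(-135, Mul(Rational(67, 9), Rational(125, 6))) = Add(-135, Rational(8375, 54)) = Rational(1085, 54)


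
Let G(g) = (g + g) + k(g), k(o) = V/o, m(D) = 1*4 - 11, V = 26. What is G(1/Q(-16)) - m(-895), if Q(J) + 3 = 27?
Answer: 7573/12 ≈ 631.08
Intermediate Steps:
Q(J) = 24 (Q(J) = -3 + 27 = 24)
m(D) = -7 (m(D) = 4 - 11 = -7)
k(o) = 26/o
G(g) = 2*g + 26/g (G(g) = (g + g) + 26/g = 2*g + 26/g)
G(1/Q(-16)) - m(-895) = (2/24 + 26/(1/24)) - 1*(-7) = (2*(1/24) + 26/(1/24)) + 7 = (1/12 + 26*24) + 7 = (1/12 + 624) + 7 = 7489/12 + 7 = 7573/12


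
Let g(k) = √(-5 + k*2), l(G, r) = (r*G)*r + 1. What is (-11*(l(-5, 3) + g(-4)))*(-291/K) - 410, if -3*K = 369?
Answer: 30138/41 - 1067*I*√13/41 ≈ 735.07 - 93.832*I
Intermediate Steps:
K = -123 (K = -⅓*369 = -123)
l(G, r) = 1 + G*r² (l(G, r) = (G*r)*r + 1 = G*r² + 1 = 1 + G*r²)
g(k) = √(-5 + 2*k)
(-11*(l(-5, 3) + g(-4)))*(-291/K) - 410 = (-11*((1 - 5*3²) + √(-5 + 2*(-4))))*(-291/(-123)) - 410 = (-11*((1 - 5*9) + √(-5 - 8)))*(-291*(-1/123)) - 410 = -11*((1 - 45) + √(-13))*(97/41) - 410 = -11*(-44 + I*√13)*(97/41) - 410 = (484 - 11*I*√13)*(97/41) - 410 = (46948/41 - 1067*I*√13/41) - 410 = 30138/41 - 1067*I*√13/41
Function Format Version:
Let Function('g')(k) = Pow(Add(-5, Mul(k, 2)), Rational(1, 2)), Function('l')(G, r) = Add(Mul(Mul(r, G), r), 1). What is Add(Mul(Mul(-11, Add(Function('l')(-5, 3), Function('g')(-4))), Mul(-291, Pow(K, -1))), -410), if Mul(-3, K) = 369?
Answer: Add(Rational(30138, 41), Mul(Rational(-1067, 41), I, Pow(13, Rational(1, 2)))) ≈ Add(735.07, Mul(-93.832, I))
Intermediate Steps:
K = -123 (K = Mul(Rational(-1, 3), 369) = -123)
Function('l')(G, r) = Add(1, Mul(G, Pow(r, 2))) (Function('l')(G, r) = Add(Mul(Mul(G, r), r), 1) = Add(Mul(G, Pow(r, 2)), 1) = Add(1, Mul(G, Pow(r, 2))))
Function('g')(k) = Pow(Add(-5, Mul(2, k)), Rational(1, 2))
Add(Mul(Mul(-11, Add(Function('l')(-5, 3), Function('g')(-4))), Mul(-291, Pow(K, -1))), -410) = Add(Mul(Mul(-11, Add(Add(1, Mul(-5, Pow(3, 2))), Pow(Add(-5, Mul(2, -4)), Rational(1, 2)))), Mul(-291, Pow(-123, -1))), -410) = Add(Mul(Mul(-11, Add(Add(1, Mul(-5, 9)), Pow(Add(-5, -8), Rational(1, 2)))), Mul(-291, Rational(-1, 123))), -410) = Add(Mul(Mul(-11, Add(Add(1, -45), Pow(-13, Rational(1, 2)))), Rational(97, 41)), -410) = Add(Mul(Mul(-11, Add(-44, Mul(I, Pow(13, Rational(1, 2))))), Rational(97, 41)), -410) = Add(Mul(Add(484, Mul(-11, I, Pow(13, Rational(1, 2)))), Rational(97, 41)), -410) = Add(Add(Rational(46948, 41), Mul(Rational(-1067, 41), I, Pow(13, Rational(1, 2)))), -410) = Add(Rational(30138, 41), Mul(Rational(-1067, 41), I, Pow(13, Rational(1, 2))))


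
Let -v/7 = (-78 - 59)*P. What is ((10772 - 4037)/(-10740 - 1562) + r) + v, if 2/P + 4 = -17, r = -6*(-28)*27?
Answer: 164014663/36906 ≈ 4444.1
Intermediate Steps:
r = 4536 (r = 168*27 = 4536)
P = -2/21 (P = 2/(-4 - 17) = 2/(-21) = 2*(-1/21) = -2/21 ≈ -0.095238)
v = -274/3 (v = -7*(-78 - 59)*(-2)/21 = -(-959)*(-2)/21 = -7*274/21 = -274/3 ≈ -91.333)
((10772 - 4037)/(-10740 - 1562) + r) + v = ((10772 - 4037)/(-10740 - 1562) + 4536) - 274/3 = (6735/(-12302) + 4536) - 274/3 = (6735*(-1/12302) + 4536) - 274/3 = (-6735/12302 + 4536) - 274/3 = 55795137/12302 - 274/3 = 164014663/36906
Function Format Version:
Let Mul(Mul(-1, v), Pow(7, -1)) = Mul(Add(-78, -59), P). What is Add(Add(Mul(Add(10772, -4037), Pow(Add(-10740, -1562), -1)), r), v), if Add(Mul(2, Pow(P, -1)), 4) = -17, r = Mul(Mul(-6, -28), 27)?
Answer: Rational(164014663, 36906) ≈ 4444.1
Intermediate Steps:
r = 4536 (r = Mul(168, 27) = 4536)
P = Rational(-2, 21) (P = Mul(2, Pow(Add(-4, -17), -1)) = Mul(2, Pow(-21, -1)) = Mul(2, Rational(-1, 21)) = Rational(-2, 21) ≈ -0.095238)
v = Rational(-274, 3) (v = Mul(-7, Mul(Add(-78, -59), Rational(-2, 21))) = Mul(-7, Mul(-137, Rational(-2, 21))) = Mul(-7, Rational(274, 21)) = Rational(-274, 3) ≈ -91.333)
Add(Add(Mul(Add(10772, -4037), Pow(Add(-10740, -1562), -1)), r), v) = Add(Add(Mul(Add(10772, -4037), Pow(Add(-10740, -1562), -1)), 4536), Rational(-274, 3)) = Add(Add(Mul(6735, Pow(-12302, -1)), 4536), Rational(-274, 3)) = Add(Add(Mul(6735, Rational(-1, 12302)), 4536), Rational(-274, 3)) = Add(Add(Rational(-6735, 12302), 4536), Rational(-274, 3)) = Add(Rational(55795137, 12302), Rational(-274, 3)) = Rational(164014663, 36906)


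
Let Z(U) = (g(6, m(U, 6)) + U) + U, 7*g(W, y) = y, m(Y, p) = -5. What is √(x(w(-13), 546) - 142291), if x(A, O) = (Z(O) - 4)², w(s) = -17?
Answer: √50955062/7 ≈ 1019.8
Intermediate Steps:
g(W, y) = y/7
Z(U) = -5/7 + 2*U (Z(U) = ((⅐)*(-5) + U) + U = (-5/7 + U) + U = -5/7 + 2*U)
x(A, O) = (-33/7 + 2*O)² (x(A, O) = ((-5/7 + 2*O) - 4)² = (-33/7 + 2*O)²)
√(x(w(-13), 546) - 142291) = √((-33 + 14*546)²/49 - 142291) = √((-33 + 7644)²/49 - 142291) = √((1/49)*7611² - 142291) = √((1/49)*57927321 - 142291) = √(57927321/49 - 142291) = √(50955062/49) = √50955062/7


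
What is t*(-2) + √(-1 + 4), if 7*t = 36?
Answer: -72/7 + √3 ≈ -8.5537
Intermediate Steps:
t = 36/7 (t = (⅐)*36 = 36/7 ≈ 5.1429)
t*(-2) + √(-1 + 4) = (36/7)*(-2) + √(-1 + 4) = -72/7 + √3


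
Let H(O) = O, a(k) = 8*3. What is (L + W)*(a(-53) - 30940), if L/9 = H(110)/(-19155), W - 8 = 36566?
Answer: -1443929677712/1277 ≈ -1.1307e+9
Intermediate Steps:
a(k) = 24
W = 36574 (W = 8 + 36566 = 36574)
L = -66/1277 (L = 9*(110/(-19155)) = 9*(110*(-1/19155)) = 9*(-22/3831) = -66/1277 ≈ -0.051684)
(L + W)*(a(-53) - 30940) = (-66/1277 + 36574)*(24 - 30940) = (46704932/1277)*(-30916) = -1443929677712/1277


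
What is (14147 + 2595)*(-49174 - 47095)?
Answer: -1611735598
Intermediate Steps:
(14147 + 2595)*(-49174 - 47095) = 16742*(-96269) = -1611735598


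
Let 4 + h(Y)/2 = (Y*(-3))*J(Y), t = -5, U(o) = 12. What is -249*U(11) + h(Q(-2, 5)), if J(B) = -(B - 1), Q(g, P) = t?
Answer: -2816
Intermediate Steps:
Q(g, P) = -5
J(B) = 1 - B (J(B) = -(-1 + B) = 1 - B)
h(Y) = -8 - 6*Y*(1 - Y) (h(Y) = -8 + 2*((Y*(-3))*(1 - Y)) = -8 + 2*((-3*Y)*(1 - Y)) = -8 + 2*(-3*Y*(1 - Y)) = -8 - 6*Y*(1 - Y))
-249*U(11) + h(Q(-2, 5)) = -249*12 + (-8 + 6*(-5)*(-1 - 5)) = -2988 + (-8 + 6*(-5)*(-6)) = -2988 + (-8 + 180) = -2988 + 172 = -2816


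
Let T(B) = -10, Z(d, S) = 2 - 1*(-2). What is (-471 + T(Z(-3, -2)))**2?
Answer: 231361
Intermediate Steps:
Z(d, S) = 4 (Z(d, S) = 2 + 2 = 4)
(-471 + T(Z(-3, -2)))**2 = (-471 - 10)**2 = (-481)**2 = 231361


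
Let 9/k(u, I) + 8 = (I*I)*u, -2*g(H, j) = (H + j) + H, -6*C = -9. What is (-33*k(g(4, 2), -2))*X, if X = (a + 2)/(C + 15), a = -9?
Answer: -9/2 ≈ -4.5000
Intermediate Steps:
C = 3/2 (C = -⅙*(-9) = 3/2 ≈ 1.5000)
g(H, j) = -H - j/2 (g(H, j) = -((H + j) + H)/2 = -(j + 2*H)/2 = -H - j/2)
X = -14/33 (X = (-9 + 2)/(3/2 + 15) = -7/33/2 = -7*2/33 = -14/33 ≈ -0.42424)
k(u, I) = 9/(-8 + u*I²) (k(u, I) = 9/(-8 + (I*I)*u) = 9/(-8 + I²*u) = 9/(-8 + u*I²))
(-33*k(g(4, 2), -2))*X = -297/(-8 + (-1*4 - ½*2)*(-2)²)*(-14/33) = -297/(-8 + (-4 - 1)*4)*(-14/33) = -297/(-8 - 5*4)*(-14/33) = -297/(-8 - 20)*(-14/33) = -297/(-28)*(-14/33) = -297*(-1)/28*(-14/33) = -33*(-9/28)*(-14/33) = (297/28)*(-14/33) = -9/2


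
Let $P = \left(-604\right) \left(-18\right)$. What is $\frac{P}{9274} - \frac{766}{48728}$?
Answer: $\frac{130666733}{112975868} \approx 1.1566$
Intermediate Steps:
$P = 10872$
$\frac{P}{9274} - \frac{766}{48728} = \frac{10872}{9274} - \frac{766}{48728} = 10872 \cdot \frac{1}{9274} - \frac{383}{24364} = \frac{5436}{4637} - \frac{383}{24364} = \frac{130666733}{112975868}$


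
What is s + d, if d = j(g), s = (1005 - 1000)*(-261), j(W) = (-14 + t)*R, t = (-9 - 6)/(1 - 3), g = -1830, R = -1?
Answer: -2597/2 ≈ -1298.5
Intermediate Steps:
t = 15/2 (t = -15/(-2) = -15*(-1/2) = 15/2 ≈ 7.5000)
j(W) = 13/2 (j(W) = (-14 + 15/2)*(-1) = -13/2*(-1) = 13/2)
s = -1305 (s = 5*(-261) = -1305)
d = 13/2 ≈ 6.5000
s + d = -1305 + 13/2 = -2597/2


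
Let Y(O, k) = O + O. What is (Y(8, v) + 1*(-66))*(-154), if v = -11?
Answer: 7700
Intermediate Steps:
Y(O, k) = 2*O
(Y(8, v) + 1*(-66))*(-154) = (2*8 + 1*(-66))*(-154) = (16 - 66)*(-154) = -50*(-154) = 7700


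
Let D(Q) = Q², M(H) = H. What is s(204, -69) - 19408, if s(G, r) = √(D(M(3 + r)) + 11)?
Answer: -19408 + √4367 ≈ -19342.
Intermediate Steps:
s(G, r) = √(11 + (3 + r)²) (s(G, r) = √((3 + r)² + 11) = √(11 + (3 + r)²))
s(204, -69) - 19408 = √(11 + (3 - 69)²) - 19408 = √(11 + (-66)²) - 19408 = √(11 + 4356) - 19408 = √4367 - 19408 = -19408 + √4367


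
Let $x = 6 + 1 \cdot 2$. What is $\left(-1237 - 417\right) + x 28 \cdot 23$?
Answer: $3498$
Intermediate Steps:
$x = 8$ ($x = 6 + 2 = 8$)
$\left(-1237 - 417\right) + x 28 \cdot 23 = \left(-1237 - 417\right) + 8 \cdot 28 \cdot 23 = -1654 + 224 \cdot 23 = -1654 + 5152 = 3498$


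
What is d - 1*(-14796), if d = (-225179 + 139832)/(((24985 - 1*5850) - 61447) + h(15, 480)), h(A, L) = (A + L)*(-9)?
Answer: 230683293/15589 ≈ 14798.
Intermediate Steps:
h(A, L) = -9*A - 9*L
d = 28449/15589 (d = (-225179 + 139832)/(((24985 - 1*5850) - 61447) + (-9*15 - 9*480)) = -85347/(((24985 - 5850) - 61447) + (-135 - 4320)) = -85347/((19135 - 61447) - 4455) = -85347/(-42312 - 4455) = -85347/(-46767) = -85347*(-1/46767) = 28449/15589 ≈ 1.8249)
d - 1*(-14796) = 28449/15589 - 1*(-14796) = 28449/15589 + 14796 = 230683293/15589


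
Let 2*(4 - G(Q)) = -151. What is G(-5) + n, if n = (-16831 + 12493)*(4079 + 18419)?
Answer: -195192489/2 ≈ -9.7596e+7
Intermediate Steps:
G(Q) = 159/2 (G(Q) = 4 - ½*(-151) = 4 + 151/2 = 159/2)
n = -97596324 (n = -4338*22498 = -97596324)
G(-5) + n = 159/2 - 97596324 = -195192489/2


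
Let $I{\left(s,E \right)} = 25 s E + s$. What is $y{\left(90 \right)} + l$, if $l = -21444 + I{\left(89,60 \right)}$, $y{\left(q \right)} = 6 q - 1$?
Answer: $112684$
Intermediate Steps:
$y{\left(q \right)} = -1 + 6 q$
$I{\left(s,E \right)} = s + 25 E s$ ($I{\left(s,E \right)} = 25 E s + s = s + 25 E s$)
$l = 112145$ ($l = -21444 + 89 \left(1 + 25 \cdot 60\right) = -21444 + 89 \left(1 + 1500\right) = -21444 + 89 \cdot 1501 = -21444 + 133589 = 112145$)
$y{\left(90 \right)} + l = \left(-1 + 6 \cdot 90\right) + 112145 = \left(-1 + 540\right) + 112145 = 539 + 112145 = 112684$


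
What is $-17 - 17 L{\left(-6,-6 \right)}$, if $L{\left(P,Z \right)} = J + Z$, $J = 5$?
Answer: $0$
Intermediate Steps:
$L{\left(P,Z \right)} = 5 + Z$
$-17 - 17 L{\left(-6,-6 \right)} = -17 - 17 \left(5 - 6\right) = -17 - -17 = -17 + 17 = 0$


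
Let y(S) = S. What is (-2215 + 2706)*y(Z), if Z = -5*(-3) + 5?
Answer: 9820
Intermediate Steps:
Z = 20 (Z = 15 + 5 = 20)
(-2215 + 2706)*y(Z) = (-2215 + 2706)*20 = 491*20 = 9820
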